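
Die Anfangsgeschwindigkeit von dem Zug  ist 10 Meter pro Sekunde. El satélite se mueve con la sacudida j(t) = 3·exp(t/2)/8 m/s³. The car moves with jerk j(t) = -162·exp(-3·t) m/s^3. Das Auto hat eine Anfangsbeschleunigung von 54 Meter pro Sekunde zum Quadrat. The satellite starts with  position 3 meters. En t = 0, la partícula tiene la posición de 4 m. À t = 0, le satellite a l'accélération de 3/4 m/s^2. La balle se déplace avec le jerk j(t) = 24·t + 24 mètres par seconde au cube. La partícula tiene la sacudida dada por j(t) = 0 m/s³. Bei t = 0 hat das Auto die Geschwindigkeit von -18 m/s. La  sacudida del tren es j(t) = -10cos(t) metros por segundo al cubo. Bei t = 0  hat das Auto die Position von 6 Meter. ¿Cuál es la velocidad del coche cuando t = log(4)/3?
Necesitamos integrar nuestra ecuación de la sacudida j(t) = -162·exp(-3·t) 2 veces. Integrando la sacudida y usando la condición inicial a(0) = 54, obtenemos a(t) = 54·exp(-3·t). Tomando ∫a(t)dt y aplicando v(0) = -18, encontramos v(t) = -18·exp(-3·t). Usando v(t) = -18·exp(-3·t) y sustituyendo t = log(4)/3, encontramos v = -9/2.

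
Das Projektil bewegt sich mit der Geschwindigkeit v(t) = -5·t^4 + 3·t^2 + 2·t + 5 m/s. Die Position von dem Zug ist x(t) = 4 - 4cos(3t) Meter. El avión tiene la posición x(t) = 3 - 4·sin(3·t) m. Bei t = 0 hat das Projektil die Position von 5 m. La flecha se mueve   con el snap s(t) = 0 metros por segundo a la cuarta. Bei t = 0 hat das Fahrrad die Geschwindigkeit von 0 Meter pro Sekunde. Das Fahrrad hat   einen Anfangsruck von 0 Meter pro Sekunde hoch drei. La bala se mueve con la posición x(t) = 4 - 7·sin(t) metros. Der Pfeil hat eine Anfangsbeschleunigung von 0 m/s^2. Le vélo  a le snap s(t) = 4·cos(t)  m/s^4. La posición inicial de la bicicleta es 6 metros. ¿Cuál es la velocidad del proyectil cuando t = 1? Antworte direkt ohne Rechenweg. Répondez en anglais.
v(1) = 5.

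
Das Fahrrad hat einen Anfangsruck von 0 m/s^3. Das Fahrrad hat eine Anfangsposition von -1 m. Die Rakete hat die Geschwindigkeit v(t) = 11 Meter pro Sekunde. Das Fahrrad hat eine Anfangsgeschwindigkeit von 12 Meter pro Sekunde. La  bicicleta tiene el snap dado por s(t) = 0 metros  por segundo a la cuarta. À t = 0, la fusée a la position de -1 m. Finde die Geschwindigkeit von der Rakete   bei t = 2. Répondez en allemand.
Mit v(t) = 11 und Einsetzen von t = 2, finden wir v = 11.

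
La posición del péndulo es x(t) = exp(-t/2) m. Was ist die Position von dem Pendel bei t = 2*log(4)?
Mit x(t) = exp(-t/2) und Einsetzen von t = 2*log(4), finden wir x = 1/4.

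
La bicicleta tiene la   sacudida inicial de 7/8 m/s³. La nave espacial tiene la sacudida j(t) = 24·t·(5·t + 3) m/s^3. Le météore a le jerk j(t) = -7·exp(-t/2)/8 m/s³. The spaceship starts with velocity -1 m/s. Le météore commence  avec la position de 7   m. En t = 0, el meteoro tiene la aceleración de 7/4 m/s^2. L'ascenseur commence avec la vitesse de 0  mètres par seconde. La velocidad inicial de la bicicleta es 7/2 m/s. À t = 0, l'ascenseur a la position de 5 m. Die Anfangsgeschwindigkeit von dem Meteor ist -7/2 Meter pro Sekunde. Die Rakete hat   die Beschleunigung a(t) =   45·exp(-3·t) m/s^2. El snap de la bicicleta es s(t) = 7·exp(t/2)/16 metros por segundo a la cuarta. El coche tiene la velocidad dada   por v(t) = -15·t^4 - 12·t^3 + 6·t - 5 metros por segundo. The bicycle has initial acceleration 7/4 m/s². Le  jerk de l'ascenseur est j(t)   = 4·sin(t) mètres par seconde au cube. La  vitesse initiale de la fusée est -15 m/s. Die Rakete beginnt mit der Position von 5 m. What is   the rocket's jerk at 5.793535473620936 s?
We must differentiate our acceleration equation a(t) = 45·exp(-3·t) 1 time. Taking d/dt of a(t), we find j(t) = -135·exp(-3·t). We have jerk j(t) = -135·exp(-3·t). Substituting t = 5.793535473620936: j(5.793535473620936) = -0.00000381972685272589.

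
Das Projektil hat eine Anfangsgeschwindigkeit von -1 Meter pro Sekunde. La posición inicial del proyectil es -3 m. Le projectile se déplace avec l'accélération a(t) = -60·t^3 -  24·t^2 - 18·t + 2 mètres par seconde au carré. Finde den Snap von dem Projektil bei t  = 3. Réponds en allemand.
Wir müssen unsere Gleichung für die Beschleunigung a(t) = -60·t^3 - 24·t^2 - 18·t + 2 2-mal ableiten. Mit d/dt von a(t) finden wir j(t) = -180·t^2 - 48·t - 18. Mit d/dt von j(t) finden wir s(t) = -360·t - 48. Wir haben den Snap s(t) = -360·t - 48. Durch Einsetzen von t = 3: s(3) = -1128.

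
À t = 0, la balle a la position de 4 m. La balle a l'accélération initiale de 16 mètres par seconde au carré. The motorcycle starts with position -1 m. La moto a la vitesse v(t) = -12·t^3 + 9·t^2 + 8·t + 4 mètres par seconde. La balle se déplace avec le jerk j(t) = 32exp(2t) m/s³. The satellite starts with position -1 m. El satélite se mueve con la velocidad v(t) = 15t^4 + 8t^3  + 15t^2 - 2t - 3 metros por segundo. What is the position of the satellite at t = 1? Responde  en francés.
Nous devons intégrer notre équation de la vitesse v(t) = 15·t^4 + 8·t^3 + 15·t^2 - 2·t - 3 1 fois. En intégrant la vitesse et en utilisant la condition initiale x(0) = -1, nous obtenons x(t) = 3·t^5 + 2·t^4 + 5·t^3 - t^2 - 3·t - 1. Nous avons la position x(t) = 3·t^5 + 2·t^4 + 5·t^3 - t^2 - 3·t - 1. En substituant t = 1: x(1) = 5.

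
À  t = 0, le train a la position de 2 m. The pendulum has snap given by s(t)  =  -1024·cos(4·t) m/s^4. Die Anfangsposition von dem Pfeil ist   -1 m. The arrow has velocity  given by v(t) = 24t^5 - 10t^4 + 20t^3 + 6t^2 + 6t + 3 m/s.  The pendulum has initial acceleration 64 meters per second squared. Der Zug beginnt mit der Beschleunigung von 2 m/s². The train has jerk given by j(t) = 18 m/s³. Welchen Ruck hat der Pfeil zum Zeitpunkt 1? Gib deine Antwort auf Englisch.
We must differentiate our velocity equation v(t) = 24·t^5 - 10·t^4 + 20·t^3 + 6·t^2 + 6·t + 3 2 times. Differentiating velocity, we get acceleration: a(t) = 120·t^4 - 40·t^3 + 60·t^2 + 12·t + 6. The derivative of acceleration gives jerk: j(t) = 480·t^3 - 120·t^2 + 120·t + 12. We have jerk j(t) = 480·t^3 - 120·t^2 + 120·t + 12. Substituting t = 1: j(1) = 492.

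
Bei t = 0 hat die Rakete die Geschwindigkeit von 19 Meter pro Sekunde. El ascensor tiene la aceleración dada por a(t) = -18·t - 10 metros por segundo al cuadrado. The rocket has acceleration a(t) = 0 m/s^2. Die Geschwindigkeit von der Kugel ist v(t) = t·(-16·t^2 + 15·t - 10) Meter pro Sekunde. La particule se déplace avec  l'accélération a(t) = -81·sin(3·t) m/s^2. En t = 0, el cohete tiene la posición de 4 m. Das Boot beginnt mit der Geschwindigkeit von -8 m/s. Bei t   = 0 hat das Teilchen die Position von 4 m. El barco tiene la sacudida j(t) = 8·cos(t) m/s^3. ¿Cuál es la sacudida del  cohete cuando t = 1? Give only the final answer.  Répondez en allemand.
j(1) = 0.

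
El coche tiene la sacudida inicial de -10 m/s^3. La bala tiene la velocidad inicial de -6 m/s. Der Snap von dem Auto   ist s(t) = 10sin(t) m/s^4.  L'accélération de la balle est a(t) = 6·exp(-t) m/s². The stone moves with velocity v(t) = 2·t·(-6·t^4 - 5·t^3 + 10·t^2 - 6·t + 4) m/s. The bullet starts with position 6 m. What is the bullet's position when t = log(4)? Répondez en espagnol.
Necesitamos integrar nuestra ecuación de la aceleración a(t) = 6·exp(-t) 2 veces. Tomando ∫a(t)dt y aplicando v(0) = -6, encontramos v(t) = -6·exp(-t). Tomando ∫v(t)dt y aplicando x(0) = 6, encontramos x(t) = 6·exp(-t). Usando x(t) = 6·exp(-t) y sustituyendo t = log(4), encontramos x = 3/2.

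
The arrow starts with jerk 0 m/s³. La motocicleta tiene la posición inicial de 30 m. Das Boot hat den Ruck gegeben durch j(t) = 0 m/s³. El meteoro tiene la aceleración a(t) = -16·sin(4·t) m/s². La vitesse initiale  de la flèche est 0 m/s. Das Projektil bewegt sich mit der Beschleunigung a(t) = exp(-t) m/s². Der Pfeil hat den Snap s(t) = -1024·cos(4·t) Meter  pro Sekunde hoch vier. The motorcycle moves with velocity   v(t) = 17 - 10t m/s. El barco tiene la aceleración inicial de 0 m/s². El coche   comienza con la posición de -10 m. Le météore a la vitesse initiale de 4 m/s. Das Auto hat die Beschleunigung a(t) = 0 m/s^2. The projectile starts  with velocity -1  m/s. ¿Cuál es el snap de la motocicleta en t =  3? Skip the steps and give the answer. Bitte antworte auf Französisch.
La réponse est 0.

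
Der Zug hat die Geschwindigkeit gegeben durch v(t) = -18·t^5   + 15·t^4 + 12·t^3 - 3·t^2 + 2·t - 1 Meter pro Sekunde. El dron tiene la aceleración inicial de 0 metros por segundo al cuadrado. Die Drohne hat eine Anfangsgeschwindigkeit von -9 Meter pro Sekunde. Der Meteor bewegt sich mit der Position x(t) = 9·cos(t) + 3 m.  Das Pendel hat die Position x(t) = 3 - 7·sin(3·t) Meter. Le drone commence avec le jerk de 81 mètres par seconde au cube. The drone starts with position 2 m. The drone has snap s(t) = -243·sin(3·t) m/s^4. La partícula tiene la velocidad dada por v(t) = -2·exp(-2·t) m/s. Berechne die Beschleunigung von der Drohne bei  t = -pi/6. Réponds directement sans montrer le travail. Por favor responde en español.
En t = -pi/6, a = -27.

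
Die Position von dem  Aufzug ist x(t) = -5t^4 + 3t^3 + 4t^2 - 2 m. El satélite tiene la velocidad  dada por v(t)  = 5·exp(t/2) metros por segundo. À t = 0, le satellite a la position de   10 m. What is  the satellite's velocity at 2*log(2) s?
We have velocity v(t) = 5·exp(t/2). Substituting t = 2*log(2): v(2*log(2)) = 10.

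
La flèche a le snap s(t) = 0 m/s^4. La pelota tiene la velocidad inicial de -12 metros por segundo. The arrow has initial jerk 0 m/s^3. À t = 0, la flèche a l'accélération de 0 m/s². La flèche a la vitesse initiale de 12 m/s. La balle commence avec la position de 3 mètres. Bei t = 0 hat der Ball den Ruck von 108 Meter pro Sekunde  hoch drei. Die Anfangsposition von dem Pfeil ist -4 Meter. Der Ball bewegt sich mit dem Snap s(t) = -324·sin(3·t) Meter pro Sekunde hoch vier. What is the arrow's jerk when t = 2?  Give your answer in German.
Wir müssen das Integral unserer Gleichung für den Snap s(t) = 0 1-mal finden. Mit ∫s(t)dt und Anwendung von j(0) = 0, finden wir j(t) = 0. Wir haben den Ruck j(t) = 0. Durch Einsetzen von t = 2: j(2) = 0.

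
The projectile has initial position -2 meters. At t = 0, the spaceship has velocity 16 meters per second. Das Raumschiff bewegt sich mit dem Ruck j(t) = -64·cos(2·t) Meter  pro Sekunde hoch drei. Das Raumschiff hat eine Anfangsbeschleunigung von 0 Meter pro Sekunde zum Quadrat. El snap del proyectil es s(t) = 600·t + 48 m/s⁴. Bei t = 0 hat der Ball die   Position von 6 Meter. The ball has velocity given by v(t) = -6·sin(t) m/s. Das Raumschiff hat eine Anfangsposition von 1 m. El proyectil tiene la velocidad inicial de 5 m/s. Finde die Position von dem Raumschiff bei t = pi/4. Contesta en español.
Partiendo de la sacudida j(t) = -64·cos(2·t), tomamos 3 integrales. La antiderivada de la sacudida, con a(0) = 0, da la aceleración: a(t) = -32·sin(2·t). Tomando ∫a(t)dt y aplicando v(0) = 16, encontramos v(t) = 16·cos(2·t). La integral de la velocidad es la posición. Usando x(0) = 1, obtenemos x(t) = 8·sin(2·t) + 1. Tenemos la posición x(t) = 8·sin(2·t) + 1. Sustituyendo t = pi/4: x(pi/4) = 9.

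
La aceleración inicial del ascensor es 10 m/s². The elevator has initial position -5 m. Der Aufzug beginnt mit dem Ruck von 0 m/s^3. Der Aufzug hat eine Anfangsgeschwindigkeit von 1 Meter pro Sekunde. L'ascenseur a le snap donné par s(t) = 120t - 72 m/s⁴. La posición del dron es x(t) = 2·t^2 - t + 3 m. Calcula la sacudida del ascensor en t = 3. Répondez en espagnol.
Debemos encontrar la integral de nuestra ecuación del snap s(t) = 120·t - 72 1 vez. La integral del snap es la sacudida. Usando j(0) = 0, obtenemos j(t) = 12·t·(5·t - 6). Usando j(t) = 12·t·(5·t - 6) y sustituyendo t = 3, encontramos j = 324.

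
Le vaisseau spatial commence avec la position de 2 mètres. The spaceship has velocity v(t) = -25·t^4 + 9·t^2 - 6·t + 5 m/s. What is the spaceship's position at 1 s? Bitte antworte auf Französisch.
Nous devons trouver la primitive de notre équation de la vitesse v(t) = -25·t^4 + 9·t^2 - 6·t + 5 1 fois. En intégrant la vitesse et en utilisant la condition initiale x(0) = 2, nous obtenons x(t) = -5·t^5 + 3·t^3 - 3·t^2 + 5·t + 2. De l'équation de la position x(t) = -5·t^5 + 3·t^3 - 3·t^2 + 5·t + 2, nous substituons t = 1 pour obtenir x = 2.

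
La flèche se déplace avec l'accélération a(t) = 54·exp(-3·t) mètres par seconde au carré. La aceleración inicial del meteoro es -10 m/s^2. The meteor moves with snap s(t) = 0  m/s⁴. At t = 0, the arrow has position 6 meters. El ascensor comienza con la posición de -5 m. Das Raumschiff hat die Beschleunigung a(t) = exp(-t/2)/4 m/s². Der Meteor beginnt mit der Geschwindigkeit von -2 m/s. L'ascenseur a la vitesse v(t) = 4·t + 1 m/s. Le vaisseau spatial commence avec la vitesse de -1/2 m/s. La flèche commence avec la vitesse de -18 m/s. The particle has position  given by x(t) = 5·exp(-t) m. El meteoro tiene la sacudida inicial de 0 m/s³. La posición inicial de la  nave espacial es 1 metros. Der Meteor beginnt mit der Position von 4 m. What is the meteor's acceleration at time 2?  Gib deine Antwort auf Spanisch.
Necesitamos integrar nuestra ecuación del snap s(t) = 0 2 veces. Integrando el snap y usando la condición inicial j(0) = 0, obtenemos j(t) = 0. La antiderivada de la sacudida es la aceleración. Usando a(0) = -10, obtenemos a(t) = -10. Usando a(t) = -10 y sustituyendo t = 2, encontramos a = -10.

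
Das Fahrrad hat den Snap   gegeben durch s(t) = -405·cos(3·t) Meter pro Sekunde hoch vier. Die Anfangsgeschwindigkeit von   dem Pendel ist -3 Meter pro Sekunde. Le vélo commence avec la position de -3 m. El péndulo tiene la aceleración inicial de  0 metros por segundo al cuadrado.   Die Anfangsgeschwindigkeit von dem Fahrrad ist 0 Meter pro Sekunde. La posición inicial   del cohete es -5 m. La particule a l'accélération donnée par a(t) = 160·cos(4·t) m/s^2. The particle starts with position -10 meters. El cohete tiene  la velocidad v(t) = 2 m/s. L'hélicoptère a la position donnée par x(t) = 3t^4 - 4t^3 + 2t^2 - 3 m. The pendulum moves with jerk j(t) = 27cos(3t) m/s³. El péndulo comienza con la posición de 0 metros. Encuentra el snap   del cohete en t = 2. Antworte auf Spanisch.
Para resolver esto, necesitamos tomar 3 derivadas de nuestra ecuación de la velocidad v(t) = 2. Derivando la velocidad, obtenemos la aceleración: a(t) = 0. Derivando la aceleración, obtenemos la sacudida: j(t) = 0. La derivada de la sacudida da el snap: s(t) = 0. Usando s(t) = 0 y sustituyendo t = 2, encontramos s = 0.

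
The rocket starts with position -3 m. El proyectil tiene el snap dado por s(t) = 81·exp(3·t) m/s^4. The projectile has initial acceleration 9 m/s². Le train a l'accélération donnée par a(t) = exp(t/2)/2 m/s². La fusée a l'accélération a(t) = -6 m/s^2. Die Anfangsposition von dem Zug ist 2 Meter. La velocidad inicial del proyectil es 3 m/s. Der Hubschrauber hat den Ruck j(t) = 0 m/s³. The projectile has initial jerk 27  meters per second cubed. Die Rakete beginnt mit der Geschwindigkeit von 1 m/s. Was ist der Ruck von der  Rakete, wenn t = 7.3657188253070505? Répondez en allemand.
Ausgehend von der Beschleunigung a(t) = -6, nehmen wir 1 Ableitung. Die Ableitung von der Beschleunigung ergibt den Ruck: j(t) = 0. Mit j(t) = 0 und Einsetzen von t = 7.3657188253070505, finden wir j = 0.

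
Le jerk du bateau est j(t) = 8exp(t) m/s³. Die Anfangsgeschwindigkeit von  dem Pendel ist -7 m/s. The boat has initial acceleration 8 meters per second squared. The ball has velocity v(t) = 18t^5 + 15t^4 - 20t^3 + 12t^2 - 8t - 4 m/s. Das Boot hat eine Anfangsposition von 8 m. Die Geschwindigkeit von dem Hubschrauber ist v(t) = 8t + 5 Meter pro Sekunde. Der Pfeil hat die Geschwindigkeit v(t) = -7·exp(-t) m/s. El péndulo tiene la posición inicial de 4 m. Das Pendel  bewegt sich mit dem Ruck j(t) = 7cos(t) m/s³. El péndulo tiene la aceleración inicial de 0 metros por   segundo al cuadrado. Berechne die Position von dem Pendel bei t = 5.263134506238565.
Wir müssen die Stammfunktion unserer Gleichung für den Ruck j(t) = 7·cos(t) 3-mal finden. Die Stammfunktion von dem Ruck, mit a(0) = 0, ergibt die Beschleunigung: a(t) = 7·sin(t). Durch Integration von der Beschleunigung und Verwendung der Anfangsbedingung v(0) = -7, erhalten wir v(t) = -7·cos(t). Mit ∫v(t)dt und Anwendung von x(0) = 4, finden wir x(t) = 4 - 7·sin(t). Aus der Gleichung für die Position x(t) = 4 - 7·sin(t), setzen wir t = 5.263134506238565 ein und erhalten x = 9.96494225832849.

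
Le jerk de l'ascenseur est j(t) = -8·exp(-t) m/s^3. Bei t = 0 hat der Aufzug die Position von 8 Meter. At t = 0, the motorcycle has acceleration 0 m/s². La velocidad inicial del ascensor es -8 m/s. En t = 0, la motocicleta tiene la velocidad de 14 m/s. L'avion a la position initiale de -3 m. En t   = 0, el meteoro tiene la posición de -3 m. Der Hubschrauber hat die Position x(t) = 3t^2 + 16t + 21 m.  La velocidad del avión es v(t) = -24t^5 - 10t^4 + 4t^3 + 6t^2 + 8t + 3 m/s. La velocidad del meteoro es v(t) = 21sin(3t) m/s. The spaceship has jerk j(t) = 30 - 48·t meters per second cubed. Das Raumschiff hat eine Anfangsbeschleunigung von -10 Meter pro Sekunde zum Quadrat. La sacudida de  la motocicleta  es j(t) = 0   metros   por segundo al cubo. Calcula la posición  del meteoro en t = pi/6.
Debemos encontrar la antiderivada de nuestra ecuación de la velocidad v(t) = 21·sin(3·t) 1 vez. Integrando la velocidad y usando la condición inicial x(0) = -3, obtenemos x(t) = 4 - 7·cos(3·t). Usando x(t) = 4 - 7·cos(3·t) y sustituyendo t = pi/6, encontramos x = 4.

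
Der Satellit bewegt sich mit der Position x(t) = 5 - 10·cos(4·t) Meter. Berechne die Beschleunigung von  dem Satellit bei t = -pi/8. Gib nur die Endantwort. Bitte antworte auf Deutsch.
Die Beschleunigung bei t = -pi/8 ist a = 0.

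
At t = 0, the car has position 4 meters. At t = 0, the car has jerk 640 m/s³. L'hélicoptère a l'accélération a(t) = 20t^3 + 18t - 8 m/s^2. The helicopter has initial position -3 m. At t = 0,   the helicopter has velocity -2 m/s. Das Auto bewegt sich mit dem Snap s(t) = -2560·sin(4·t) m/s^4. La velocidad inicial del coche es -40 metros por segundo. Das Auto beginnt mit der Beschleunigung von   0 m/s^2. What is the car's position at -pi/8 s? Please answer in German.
Um dies zu lösen, müssen wir 4 Integrale unserer Gleichung für den Snap s(t) = -2560·sin(4·t) finden. Mit ∫s(t)dt und Anwendung von j(0) = 640, finden wir j(t) = 640·cos(4·t). Mit ∫j(t)dt und Anwendung von a(0) = 0, finden wir a(t) = 160·sin(4·t). Durch Integration von der Beschleunigung und Verwendung der Anfangsbedingung v(0) = -40, erhalten wir v(t) = -40·cos(4·t). Mit ∫v(t)dt und Anwendung von x(0) = 4, finden wir x(t) = 4 - 10·sin(4·t). Mit x(t) = 4 - 10·sin(4·t) und Einsetzen von t = -pi/8, finden wir x = 14.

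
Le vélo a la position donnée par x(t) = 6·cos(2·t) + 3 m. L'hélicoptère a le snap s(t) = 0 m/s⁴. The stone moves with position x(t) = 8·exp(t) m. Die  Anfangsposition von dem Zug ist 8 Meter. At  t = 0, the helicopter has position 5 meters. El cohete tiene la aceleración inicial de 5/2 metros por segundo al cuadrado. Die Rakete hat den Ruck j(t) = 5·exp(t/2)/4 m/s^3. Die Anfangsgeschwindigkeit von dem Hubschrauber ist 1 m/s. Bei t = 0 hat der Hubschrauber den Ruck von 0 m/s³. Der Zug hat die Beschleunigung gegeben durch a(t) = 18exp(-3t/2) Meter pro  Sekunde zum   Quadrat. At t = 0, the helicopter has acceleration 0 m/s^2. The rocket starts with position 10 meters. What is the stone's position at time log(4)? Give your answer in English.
Using x(t) = 8·exp(t) and substituting t = log(4), we find x = 32.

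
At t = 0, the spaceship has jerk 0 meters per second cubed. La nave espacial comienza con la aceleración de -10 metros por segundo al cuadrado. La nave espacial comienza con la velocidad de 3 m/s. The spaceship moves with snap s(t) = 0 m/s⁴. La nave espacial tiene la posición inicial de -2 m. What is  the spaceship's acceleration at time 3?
Starting from snap s(t) = 0, we take 2 integrals. Integrating snap and using the initial condition j(0) = 0, we get j(t) = 0. The integral of jerk, with a(0) = -10, gives acceleration: a(t) = -10. From the given acceleration equation a(t) = -10, we substitute t = 3 to get a = -10.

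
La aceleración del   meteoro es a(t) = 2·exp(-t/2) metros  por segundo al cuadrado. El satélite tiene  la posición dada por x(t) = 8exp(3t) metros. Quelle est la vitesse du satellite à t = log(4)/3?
Pour résoudre ceci, nous devons prendre 1 dérivée de notre équation de la position x(t) = 8·exp(3·t). En dérivant la position, nous obtenons la vitesse: v(t) = 24·exp(3·t). Nous avons la vitesse v(t) = 24·exp(3·t). En substituant t = log(4)/3: v(log(4)/3) = 96.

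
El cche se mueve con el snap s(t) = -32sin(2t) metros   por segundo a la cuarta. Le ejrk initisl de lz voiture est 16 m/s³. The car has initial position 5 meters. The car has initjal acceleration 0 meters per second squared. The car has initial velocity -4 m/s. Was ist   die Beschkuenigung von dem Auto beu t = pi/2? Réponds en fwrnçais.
Pour résoudre ceci, nous devons prendre 2 intégrales de notre équation du snap s(t) = -32·sin(2·t). L'intégrale du snap est le jerk. En utilisant j(0) = 16, nous obtenons j(t) = 16·cos(2·t). En prenant ∫j(t)dt et en appliquant a(0) = 0, nous trouvons a(t) = 8·sin(2·t). En utilisant a(t) = 8·sin(2·t) et en substituant t = pi/2, nous trouvons a = 0.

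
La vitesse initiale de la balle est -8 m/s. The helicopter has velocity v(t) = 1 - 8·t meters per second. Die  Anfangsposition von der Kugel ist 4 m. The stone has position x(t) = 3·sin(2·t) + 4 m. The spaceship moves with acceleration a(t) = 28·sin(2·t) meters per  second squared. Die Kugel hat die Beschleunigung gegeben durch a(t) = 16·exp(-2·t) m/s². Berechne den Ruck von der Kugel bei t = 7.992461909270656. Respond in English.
Starting from acceleration a(t) = 16·exp(-2·t), we take 1 derivative. Differentiating acceleration, we get jerk: j(t) = -32·exp(-2·t). From the given jerk equation j(t) = -32·exp(-2·t), we substitute t = 7.992461909270656 to get j = -0.00000365582813047409.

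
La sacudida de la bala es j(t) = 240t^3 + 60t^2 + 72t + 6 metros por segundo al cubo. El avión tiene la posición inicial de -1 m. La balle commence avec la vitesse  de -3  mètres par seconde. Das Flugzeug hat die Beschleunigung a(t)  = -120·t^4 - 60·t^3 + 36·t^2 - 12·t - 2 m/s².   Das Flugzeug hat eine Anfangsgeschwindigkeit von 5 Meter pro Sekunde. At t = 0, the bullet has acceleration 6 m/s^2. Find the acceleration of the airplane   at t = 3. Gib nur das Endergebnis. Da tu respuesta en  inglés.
a(3) = -11054.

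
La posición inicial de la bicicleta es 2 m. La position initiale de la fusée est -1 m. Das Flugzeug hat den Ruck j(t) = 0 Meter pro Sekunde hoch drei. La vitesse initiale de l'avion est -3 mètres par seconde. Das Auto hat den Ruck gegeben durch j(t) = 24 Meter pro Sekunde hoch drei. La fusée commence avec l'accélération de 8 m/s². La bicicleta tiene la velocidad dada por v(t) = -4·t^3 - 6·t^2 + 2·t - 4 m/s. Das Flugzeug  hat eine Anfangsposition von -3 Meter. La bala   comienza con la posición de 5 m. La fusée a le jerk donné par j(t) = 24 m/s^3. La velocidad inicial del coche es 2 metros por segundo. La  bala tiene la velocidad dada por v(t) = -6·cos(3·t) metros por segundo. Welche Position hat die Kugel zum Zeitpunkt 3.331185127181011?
Wir müssen die Stammfunktion unserer Gleichung für die Geschwindigkeit v(t) = -6·cos(3·t) 1-mal finden. Die Stammfunktion von der Geschwindigkeit, mit x(0) = 5, ergibt die Position: x(t) = 5 - 2·sin(3·t). Mit x(t) = 5 - 2·sin(3·t) und Einsetzen von t = 3.331185127181011, finden wir x = 6.07720471010711.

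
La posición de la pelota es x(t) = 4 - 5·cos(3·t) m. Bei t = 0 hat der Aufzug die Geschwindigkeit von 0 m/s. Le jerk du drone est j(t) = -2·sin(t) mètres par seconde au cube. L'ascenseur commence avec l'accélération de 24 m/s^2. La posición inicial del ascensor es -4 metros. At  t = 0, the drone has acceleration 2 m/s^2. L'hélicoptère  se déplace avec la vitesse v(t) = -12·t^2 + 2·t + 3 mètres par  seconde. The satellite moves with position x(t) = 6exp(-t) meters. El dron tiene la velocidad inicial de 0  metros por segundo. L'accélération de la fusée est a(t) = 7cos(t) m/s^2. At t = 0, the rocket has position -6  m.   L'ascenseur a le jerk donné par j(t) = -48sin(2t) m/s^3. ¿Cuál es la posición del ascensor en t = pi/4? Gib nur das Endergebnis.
En t = pi/4, x = 2.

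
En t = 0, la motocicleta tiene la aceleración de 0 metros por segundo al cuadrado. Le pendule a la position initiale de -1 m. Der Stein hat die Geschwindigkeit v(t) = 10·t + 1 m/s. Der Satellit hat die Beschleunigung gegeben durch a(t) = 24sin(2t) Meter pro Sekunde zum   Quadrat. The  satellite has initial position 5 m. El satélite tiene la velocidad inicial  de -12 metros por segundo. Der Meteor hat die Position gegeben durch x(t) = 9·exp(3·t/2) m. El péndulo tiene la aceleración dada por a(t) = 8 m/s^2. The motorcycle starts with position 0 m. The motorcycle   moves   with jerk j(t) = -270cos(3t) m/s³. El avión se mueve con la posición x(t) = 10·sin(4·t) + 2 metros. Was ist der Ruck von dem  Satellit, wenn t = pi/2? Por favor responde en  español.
Debemos derivar nuestra ecuación de la aceleración a(t) = 24·sin(2·t) 1 vez. Derivando la aceleración, obtenemos la sacudida: j(t) = 48·cos(2·t). De la ecuación de la sacudida j(t) = 48·cos(2·t), sustituimos t = pi/2 para obtener j = -48.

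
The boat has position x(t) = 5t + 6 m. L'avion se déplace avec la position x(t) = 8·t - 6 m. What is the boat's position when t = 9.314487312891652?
From the given position equation x(t) = 5·t + 6, we substitute t = 9.314487312891652 to get x = 52.5724365644583.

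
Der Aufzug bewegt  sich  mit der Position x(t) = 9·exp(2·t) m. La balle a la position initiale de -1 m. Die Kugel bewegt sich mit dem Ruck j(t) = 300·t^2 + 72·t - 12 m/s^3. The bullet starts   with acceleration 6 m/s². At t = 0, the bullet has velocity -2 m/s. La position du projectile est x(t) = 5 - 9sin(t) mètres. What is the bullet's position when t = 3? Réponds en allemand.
Wir müssen unsere Gleichung für den Ruck j(t) = 300·t^2 + 72·t - 12 3-mal integrieren. Mit ∫j(t)dt und Anwendung von a(0) = 6, finden wir a(t) = 100·t^3 + 36·t^2 - 12·t + 6. Durch Integration von der Beschleunigung und Verwendung der Anfangsbedingung v(0) = -2, erhalten wir v(t) = 25·t^4 + 12·t^3 - 6·t^2 + 6·t - 2. Das Integral von der Geschwindigkeit, mit x(0) = -1, ergibt die Position: x(t) = 5·t^5 + 3·t^4 - 2·t^3 + 3·t^2 - 2·t - 1. Wir haben die Position x(t) = 5·t^5 + 3·t^4 - 2·t^3 + 3·t^2 - 2·t - 1. Durch Einsetzen von t = 3: x(3) = 1424.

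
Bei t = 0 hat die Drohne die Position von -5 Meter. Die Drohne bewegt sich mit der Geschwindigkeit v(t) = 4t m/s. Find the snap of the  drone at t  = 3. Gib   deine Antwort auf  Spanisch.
Para resolver esto, necesitamos tomar 3 derivadas de nuestra ecuación de la velocidad v(t) = 4·t. Tomando d/dt de v(t), encontramos a(t) = 4. Tomando d/dt de a(t), encontramos j(t) = 0. Derivando la sacudida, obtenemos el snap: s(t) = 0. Tenemos el snap s(t) = 0. Sustituyendo t = 3: s(3) = 0.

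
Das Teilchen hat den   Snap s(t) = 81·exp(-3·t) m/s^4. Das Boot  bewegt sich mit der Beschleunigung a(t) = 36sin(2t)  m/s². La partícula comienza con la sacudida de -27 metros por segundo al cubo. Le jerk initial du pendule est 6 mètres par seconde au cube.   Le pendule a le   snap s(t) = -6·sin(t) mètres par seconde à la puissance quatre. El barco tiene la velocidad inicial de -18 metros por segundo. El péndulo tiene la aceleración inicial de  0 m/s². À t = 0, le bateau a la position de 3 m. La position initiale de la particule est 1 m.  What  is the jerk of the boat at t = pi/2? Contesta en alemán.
Ausgehend von der Beschleunigung a(t) = 36·sin(2·t), nehmen wir 1 Ableitung. Durch Ableiten von der Beschleunigung erhalten wir den Ruck: j(t) = 72·cos(2·t). Aus der Gleichung für den Ruck j(t) = 72·cos(2·t), setzen wir t = pi/2 ein und erhalten j = -72.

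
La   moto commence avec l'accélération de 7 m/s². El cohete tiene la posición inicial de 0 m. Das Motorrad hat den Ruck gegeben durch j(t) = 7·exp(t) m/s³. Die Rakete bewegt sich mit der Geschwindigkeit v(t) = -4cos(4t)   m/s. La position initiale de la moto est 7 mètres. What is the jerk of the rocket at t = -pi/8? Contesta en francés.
En partant de la vitesse v(t) = -4·cos(4·t), nous prenons 2 dérivées. La dérivée de la vitesse donne l'accélération: a(t) = 16·sin(4·t). En dérivant l'accélération, nous obtenons le jerk: j(t) = 64·cos(4·t). De l'équation du jerk j(t) = 64·cos(4·t), nous substituons t = -pi/8 pour obtenir j = 0.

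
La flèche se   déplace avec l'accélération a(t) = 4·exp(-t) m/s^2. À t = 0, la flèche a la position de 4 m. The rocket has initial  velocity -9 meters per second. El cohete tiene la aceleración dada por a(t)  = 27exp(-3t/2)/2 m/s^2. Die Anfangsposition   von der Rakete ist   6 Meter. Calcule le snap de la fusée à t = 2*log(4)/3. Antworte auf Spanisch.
Debemos derivar nuestra ecuación de la aceleración a(t) = 27·exp(-3·t/2)/2 2 veces. La derivada de la aceleración da la sacudida: j(t) = -81·exp(-3·t/2)/4. Tomando d/dt de j(t), encontramos s(t) = 243·exp(-3·t/2)/8. Usando s(t) = 243·exp(-3·t/2)/8 y sustituyendo t = 2*log(4)/3, encontramos s = 243/32.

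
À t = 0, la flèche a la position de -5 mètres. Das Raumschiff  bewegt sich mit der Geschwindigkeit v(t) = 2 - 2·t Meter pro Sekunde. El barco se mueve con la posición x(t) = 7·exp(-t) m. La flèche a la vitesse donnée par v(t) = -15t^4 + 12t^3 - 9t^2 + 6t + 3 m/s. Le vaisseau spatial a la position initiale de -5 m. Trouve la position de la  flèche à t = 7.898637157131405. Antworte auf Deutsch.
Ausgehend von der Geschwindigkeit v(t) = -15·t^4 + 12·t^3 - 9·t^2 + 6·t + 3, nehmen wir 1 Integral. Mit ∫v(t)dt und Anwendung von x(0) = -5, finden wir x(t) = -3·t^5 + 3·t^4 - 3·t^3 + 3·t^2 + 3·t - 5. Mit x(t) = -3·t^5 + 3·t^4 - 3·t^3 + 3·t^2 + 3·t - 5 und Einsetzen von t = 7.898637157131405, finden wir x = -81827.6223258285.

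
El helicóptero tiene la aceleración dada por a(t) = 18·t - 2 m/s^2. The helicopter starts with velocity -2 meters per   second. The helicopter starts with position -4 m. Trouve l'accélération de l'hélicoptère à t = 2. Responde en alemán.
Mit a(t) = 18·t - 2 und Einsetzen von t = 2, finden wir a = 34.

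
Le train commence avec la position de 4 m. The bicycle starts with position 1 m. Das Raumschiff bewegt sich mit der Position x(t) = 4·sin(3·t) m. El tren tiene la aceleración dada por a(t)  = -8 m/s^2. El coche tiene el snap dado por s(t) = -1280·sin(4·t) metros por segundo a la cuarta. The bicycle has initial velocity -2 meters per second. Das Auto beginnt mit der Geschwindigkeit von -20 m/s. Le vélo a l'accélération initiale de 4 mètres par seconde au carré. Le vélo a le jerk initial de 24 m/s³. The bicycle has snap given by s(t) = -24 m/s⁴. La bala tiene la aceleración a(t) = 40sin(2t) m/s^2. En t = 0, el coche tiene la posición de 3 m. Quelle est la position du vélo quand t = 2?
En partant du snap s(t) = -24, nous prenons 4 primitives. En intégrant le snap et en utilisant la condition initiale j(0) = 24, nous obtenons j(t) = 24 - 24·t. La primitive du jerk, avec a(0) = 4, donne l'accélération: a(t) = -12·t^2 + 24·t + 4. La primitive de l'accélération, avec v(0) = -2, donne la vitesse: v(t) = -4·t^3 + 12·t^2 + 4·t - 2. En intégrant la vitesse et en utilisant la condition initiale x(0) = 1, nous obtenons x(t) = -t^4 + 4·t^3 + 2·t^2 - 2·t + 1. En utilisant x(t) = -t^4 + 4·t^3 + 2·t^2 - 2·t + 1 et en substituant t = 2, nous trouvons x = 21.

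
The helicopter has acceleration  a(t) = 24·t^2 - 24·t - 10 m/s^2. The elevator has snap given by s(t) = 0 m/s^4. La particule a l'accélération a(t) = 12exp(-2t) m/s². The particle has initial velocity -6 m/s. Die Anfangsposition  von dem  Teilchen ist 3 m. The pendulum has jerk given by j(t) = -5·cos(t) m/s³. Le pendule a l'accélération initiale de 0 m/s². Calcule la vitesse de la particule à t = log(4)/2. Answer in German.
Wir müssen unsere Gleichung für die Beschleunigung a(t) = 12·exp(-2·t) 1-mal integrieren. Das Integral von der Beschleunigung, mit v(0) = -6, ergibt die Geschwindigkeit: v(t) = -6·exp(-2·t). Wir haben die Geschwindigkeit v(t) = -6·exp(-2·t). Durch Einsetzen von t = log(4)/2: v(log(4)/2) = -3/2.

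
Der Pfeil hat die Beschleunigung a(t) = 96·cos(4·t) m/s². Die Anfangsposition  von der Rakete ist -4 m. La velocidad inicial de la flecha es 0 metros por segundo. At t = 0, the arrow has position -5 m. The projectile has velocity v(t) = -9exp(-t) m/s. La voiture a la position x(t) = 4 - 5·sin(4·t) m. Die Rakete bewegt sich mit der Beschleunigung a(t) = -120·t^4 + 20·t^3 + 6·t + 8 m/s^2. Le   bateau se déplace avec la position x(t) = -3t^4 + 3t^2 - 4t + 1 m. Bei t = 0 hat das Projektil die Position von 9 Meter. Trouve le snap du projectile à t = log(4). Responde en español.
Debemos derivar nuestra ecuación de la velocidad v(t) = -9·exp(-t) 3 veces. La derivada de la velocidad da la aceleración: a(t) = 9·exp(-t). Derivando la aceleración, obtenemos la sacudida: j(t) = -9·exp(-t). Tomando d/dt de j(t), encontramos s(t) = 9·exp(-t). De la ecuación del snap s(t) = 9·exp(-t), sustituimos t = log(4) para obtener s = 9/4.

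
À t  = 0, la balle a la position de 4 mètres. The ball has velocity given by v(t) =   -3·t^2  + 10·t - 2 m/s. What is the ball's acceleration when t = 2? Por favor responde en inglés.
Starting from velocity v(t) = -3·t^2 + 10·t - 2, we take 1 derivative. Differentiating velocity, we get acceleration: a(t) = 10 - 6·t. Using a(t) = 10 - 6·t and substituting t = 2, we find a = -2.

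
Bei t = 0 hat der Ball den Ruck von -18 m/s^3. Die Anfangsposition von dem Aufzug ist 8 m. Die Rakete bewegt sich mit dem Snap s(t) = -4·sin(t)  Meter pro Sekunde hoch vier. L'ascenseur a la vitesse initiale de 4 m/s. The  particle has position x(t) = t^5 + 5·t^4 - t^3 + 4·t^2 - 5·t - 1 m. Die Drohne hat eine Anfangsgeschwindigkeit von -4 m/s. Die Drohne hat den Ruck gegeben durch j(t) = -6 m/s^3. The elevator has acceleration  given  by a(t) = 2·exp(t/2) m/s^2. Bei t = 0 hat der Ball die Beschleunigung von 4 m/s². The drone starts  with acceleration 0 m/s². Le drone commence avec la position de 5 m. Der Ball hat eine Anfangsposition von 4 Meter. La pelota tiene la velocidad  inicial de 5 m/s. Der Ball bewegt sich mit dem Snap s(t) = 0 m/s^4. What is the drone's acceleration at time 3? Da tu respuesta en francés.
En partant du jerk j(t) = -6, nous prenons 1 intégrale. En intégrant le jerk et en utilisant la condition initiale a(0) = 0, nous obtenons a(t) = -6·t. Nous avons l'accélération a(t) = -6·t. En substituant t = 3: a(3) = -18.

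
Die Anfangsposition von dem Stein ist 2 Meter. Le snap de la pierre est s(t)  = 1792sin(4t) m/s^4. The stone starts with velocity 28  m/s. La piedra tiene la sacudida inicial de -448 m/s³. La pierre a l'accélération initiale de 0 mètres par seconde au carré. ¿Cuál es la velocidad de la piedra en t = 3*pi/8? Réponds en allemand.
Ausgehend von dem Snap s(t) = 1792·sin(4·t), nehmen wir 3 Integrale. Die Stammfunktion von dem Snap, mit j(0) = -448, ergibt den Ruck: j(t) = -448·cos(4·t). Durch Integration von dem Ruck und Verwendung der Anfangsbedingung a(0) = 0, erhalten wir a(t) = -112·sin(4·t). Mit ∫a(t)dt und Anwendung von v(0) = 28, finden wir v(t) = 28·cos(4·t). Wir haben die Geschwindigkeit v(t) = 28·cos(4·t). Durch Einsetzen von t = 3*pi/8: v(3*pi/8) = 0.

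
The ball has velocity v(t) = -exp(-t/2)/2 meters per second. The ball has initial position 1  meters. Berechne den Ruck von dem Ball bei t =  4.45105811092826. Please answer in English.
Starting from velocity v(t) = -exp(-t/2)/2, we take 2 derivatives. The derivative of velocity gives acceleration: a(t) = exp(-t/2)/4. The derivative of acceleration gives jerk: j(t) = -exp(-t/2)/8. Using j(t) = -exp(-t/2)/8 and substituting t = 4.45105811092826, we find j = -0.0135012825122322.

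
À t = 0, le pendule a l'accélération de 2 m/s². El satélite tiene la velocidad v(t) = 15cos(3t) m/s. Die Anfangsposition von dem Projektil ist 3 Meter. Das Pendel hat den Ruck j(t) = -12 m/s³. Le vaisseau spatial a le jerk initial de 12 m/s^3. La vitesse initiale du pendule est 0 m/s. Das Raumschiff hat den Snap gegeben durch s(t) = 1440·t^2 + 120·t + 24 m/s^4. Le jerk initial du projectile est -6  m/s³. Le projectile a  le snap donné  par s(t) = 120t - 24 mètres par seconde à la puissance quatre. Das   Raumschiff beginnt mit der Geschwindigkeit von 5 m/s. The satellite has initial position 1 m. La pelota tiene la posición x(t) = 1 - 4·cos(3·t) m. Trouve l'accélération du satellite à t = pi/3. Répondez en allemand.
Wir müssen unsere Gleichung für die Geschwindigkeit v(t) = 15·cos(3·t) 1-mal ableiten. Die Ableitung von der Geschwindigkeit ergibt die Beschleunigung: a(t) = -45·sin(3·t). Aus der Gleichung für die Beschleunigung a(t) = -45·sin(3·t), setzen wir t = pi/3 ein und erhalten a = 0.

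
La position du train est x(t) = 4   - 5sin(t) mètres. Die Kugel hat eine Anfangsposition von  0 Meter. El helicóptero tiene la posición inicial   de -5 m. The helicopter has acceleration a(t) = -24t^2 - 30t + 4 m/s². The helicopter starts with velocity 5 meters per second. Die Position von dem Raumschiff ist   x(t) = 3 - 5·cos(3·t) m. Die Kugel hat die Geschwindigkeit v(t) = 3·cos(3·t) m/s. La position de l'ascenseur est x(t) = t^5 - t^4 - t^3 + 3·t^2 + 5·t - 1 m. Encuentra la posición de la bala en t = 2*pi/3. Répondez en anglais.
We need to integrate our velocity equation v(t) = 3·cos(3·t) 1 time. Integrating velocity and using the initial condition x(0) = 0, we get x(t) = sin(3·t). From the given position equation x(t) = sin(3·t), we substitute t = 2*pi/3 to get x = 0.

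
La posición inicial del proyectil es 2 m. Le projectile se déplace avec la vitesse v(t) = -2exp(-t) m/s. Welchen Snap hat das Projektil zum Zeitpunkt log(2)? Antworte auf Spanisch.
Partiendo de la velocidad v(t) = -2·exp(-t), tomamos 3 derivadas. Derivando la velocidad, obtenemos la aceleración: a(t) = 2·exp(-t). Derivando la aceleración, obtenemos la sacudida: j(t) = -2·exp(-t). La derivada de la sacudida da el snap: s(t) = 2·exp(-t). Tenemos el snap s(t) = 2·exp(-t). Sustituyendo t = log(2): s(log(2)) = 1.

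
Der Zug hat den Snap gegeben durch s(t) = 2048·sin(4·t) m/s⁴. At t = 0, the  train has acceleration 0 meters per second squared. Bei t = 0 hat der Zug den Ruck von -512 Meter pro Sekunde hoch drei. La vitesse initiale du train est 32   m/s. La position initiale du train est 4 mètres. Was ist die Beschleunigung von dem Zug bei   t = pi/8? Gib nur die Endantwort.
Die Antwort ist -128.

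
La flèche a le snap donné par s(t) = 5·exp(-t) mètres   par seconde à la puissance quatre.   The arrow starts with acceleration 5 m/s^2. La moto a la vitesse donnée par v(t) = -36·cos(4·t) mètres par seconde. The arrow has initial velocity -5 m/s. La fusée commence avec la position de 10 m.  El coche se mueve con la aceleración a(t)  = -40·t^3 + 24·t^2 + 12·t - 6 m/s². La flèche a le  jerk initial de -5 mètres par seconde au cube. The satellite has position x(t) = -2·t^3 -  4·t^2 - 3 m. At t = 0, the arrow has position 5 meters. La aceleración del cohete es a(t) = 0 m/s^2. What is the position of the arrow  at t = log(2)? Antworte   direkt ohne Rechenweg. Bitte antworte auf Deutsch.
Die Position bei t = log(2) ist x = 5/2.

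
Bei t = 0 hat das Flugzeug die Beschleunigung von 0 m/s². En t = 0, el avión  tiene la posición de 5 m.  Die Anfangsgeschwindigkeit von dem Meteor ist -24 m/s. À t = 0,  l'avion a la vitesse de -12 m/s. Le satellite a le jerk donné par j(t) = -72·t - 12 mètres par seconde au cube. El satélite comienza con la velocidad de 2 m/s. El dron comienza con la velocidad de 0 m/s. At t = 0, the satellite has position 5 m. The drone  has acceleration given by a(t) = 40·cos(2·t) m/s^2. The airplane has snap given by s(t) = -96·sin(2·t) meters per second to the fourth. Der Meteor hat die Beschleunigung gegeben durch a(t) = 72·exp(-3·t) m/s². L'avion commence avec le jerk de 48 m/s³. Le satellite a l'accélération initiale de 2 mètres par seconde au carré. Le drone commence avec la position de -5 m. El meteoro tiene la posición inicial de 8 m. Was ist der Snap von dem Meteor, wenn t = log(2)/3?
Wir müssen unsere Gleichung für die Beschleunigung a(t) = 72·exp(-3·t) 2-mal ableiten. Die Ableitung von der Beschleunigung ergibt den Ruck: j(t) = -216·exp(-3·t). Durch Ableiten von dem Ruck erhalten wir den Snap: s(t) = 648·exp(-3·t). Wir haben den Snap s(t) = 648·exp(-3·t). Durch Einsetzen von t = log(2)/3: s(log(2)/3) = 324.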